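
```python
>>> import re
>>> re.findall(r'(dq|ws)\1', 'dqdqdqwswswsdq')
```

A backreference is literal: `\1` must see the identical characters the first group matched.
One capturing group, so `findall` returns just the captured substring from each match — 2 in all.

['dq', 'ws']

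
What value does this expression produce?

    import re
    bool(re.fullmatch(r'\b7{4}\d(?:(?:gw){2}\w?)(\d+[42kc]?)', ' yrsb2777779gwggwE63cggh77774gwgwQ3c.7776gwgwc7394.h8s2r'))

False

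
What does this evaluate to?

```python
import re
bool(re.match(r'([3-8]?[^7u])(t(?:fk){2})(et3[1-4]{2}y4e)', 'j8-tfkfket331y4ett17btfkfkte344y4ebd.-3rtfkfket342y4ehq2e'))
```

With `match`, the pattern is implicitly anchored at the beginning.
Here the string doesn't start with a match, so the call returns None, and `bool(None)` is False.

False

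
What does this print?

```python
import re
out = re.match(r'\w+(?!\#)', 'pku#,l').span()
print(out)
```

A negative assertion filters positions out without eating any characters.
`match` is anchored at position 0; if the pattern doesn't fit there, it returns None.
The match spans [0:2] → 'pk'.

(0, 2)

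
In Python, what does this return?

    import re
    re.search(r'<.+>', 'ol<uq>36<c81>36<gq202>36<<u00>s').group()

Unlike `match`, `search` isn't anchored — it looks for the pattern anywhere in the string.
The match spans [2:30] → '<uq>36<c81>36<gq202>36<<u00>'.

'<uq>36<c81>36<gq202>36<<u00>'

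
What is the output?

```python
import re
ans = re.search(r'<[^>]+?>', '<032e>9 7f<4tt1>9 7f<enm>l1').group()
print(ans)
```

The match spans [0:6] → '<032e>'.

<032e>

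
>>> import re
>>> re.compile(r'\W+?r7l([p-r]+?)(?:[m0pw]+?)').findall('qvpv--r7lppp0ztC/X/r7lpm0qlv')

['p', 'p']

Pattern: one or more of a non-word character (lazy), then the literal 'r7l'; then one or more of a character in [p-r] (lazy) (captured); then one or more of one of [m0pw] (lazy) (non-capturing group).
The `?` after the quantifier makes it lazy — it takes as little as possible before letting the rest of the pattern try.
Walking the string: at [4:11] match '--r7lpp', group 1 = 'p'; at [18:24] match '/r7lpm', group 1 = 'p'.
Because there's exactly one group, `findall` drops the full match and keeps group 1 from each hit.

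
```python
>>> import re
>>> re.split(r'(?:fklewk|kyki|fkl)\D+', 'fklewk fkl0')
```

['', '0']

`split` removes every match and returns the 2 fragments in between.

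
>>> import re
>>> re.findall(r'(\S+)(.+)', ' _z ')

[('_z', ' ')]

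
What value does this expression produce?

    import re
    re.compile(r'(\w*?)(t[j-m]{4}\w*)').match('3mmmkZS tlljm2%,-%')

Pattern: zero or more of a word character (lazy) (captured); then a literal 't', then exactly 4 of a character in [j-m], then zero or more of a word character (captured).
`re.match` won't scan ahead — the pattern has to work from the very first character.
Here position 0 doesn't satisfy it, so the call returns None.

None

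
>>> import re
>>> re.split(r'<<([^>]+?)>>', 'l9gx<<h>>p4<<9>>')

With a capturing group present, the delimiter's captured portion is kept in the result list.

['l9gx', 'h', 'p4', '9', '']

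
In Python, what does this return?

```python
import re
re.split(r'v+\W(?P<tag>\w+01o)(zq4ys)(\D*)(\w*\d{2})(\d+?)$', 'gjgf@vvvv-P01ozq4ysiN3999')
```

['gjgf@', 'P01o', 'zq4ys', 'iN', '399', '9', '']

`re.split` interleaves the captured-group text with the surrounding fragments.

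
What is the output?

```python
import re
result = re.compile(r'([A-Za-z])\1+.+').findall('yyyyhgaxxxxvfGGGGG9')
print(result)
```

['y']

The backreference `\1` re-matches whatever the first group consumed, character for character.
Because there's exactly one group, `findall` drops the full match and keeps group 1 from the one hit.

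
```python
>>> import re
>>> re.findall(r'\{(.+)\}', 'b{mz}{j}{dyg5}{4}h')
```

['mz}{j}{dyg5}{4']

Matches: at [1:17] match '{mz}{j}{dyg5}{4}', group 1 = 'mz}{j}{dyg5}{4'.
Because there's exactly one group, `findall` drops the full match and keeps group 1 from the one hit.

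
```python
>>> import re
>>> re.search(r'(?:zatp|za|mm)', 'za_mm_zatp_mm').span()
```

(0, 2)

The match spans [0:2] → 'za'.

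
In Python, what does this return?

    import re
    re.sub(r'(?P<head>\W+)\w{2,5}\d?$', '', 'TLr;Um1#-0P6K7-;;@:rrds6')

'TLr;Um1#-0P6K7'

The pattern matches one or more of a non-word character (captured as 'head'); then 2 to 5 of a word character, then optionally a digit; then anchored at the end.
Every occurrence is swapped for ''.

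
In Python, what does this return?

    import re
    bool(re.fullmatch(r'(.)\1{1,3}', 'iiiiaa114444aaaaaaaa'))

False

`\1` has to match the exact text group 1 already captured.
`re.fullmatch` is like wrapping the pattern in `^…$` (in single-line mode).
Here there's no way to consume every character, so the call returns None, and `bool(None)` is False.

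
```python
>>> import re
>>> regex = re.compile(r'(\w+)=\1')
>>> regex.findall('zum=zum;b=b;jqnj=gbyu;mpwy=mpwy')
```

['zum', 'b', 'mpwy']

A backreference is literal: `\1` must see the identical characters the first group matched.
Because there's exactly one group, `findall` drops the full match and keeps group 1 from each hit.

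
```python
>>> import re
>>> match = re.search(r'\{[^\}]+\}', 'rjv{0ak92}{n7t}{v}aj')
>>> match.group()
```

The match spans [3:10] → '{0ak92}'.

'{0ak92}'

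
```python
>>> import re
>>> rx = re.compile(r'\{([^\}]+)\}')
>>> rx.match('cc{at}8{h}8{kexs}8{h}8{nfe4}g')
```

None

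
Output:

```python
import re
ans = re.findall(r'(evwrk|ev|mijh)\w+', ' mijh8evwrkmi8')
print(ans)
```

With a single group, `findall` returns only what that group captured — 1 item.

['mijh']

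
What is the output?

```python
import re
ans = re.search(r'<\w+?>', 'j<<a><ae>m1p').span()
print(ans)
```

The match spans [2:5] → '<a>'.

(2, 5)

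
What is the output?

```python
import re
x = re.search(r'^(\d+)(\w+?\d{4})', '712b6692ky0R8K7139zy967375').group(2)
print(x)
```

b6692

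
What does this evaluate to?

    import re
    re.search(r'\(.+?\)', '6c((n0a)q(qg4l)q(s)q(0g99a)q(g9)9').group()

`re.search` scans for the first position where the pattern succeeds.
The match spans [2:8] → '((n0a)'.

'((n0a)'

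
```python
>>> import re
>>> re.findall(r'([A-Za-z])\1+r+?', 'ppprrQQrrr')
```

The backreference `\1` re-matches whatever the first group consumed, character for character.
Walking the string: at [0:4] match 'pppr', group 1 = 'p'; at [5:8] match 'QQr', group 1 = 'Q'.
One capturing group, so `findall` returns just the captured substring from each match — 2 in all.

['p', 'Q']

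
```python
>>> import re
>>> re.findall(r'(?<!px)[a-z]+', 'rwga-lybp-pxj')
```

`(?!…)`/`(?<!…)` only lets a position through if the neighbouring text does NOT match; no characters are consumed.
Walking the string: at [0:4] → 'rwga'; at [5:9] → 'lybp'; at [10:13] → 'pxj'.
With no groups in the pattern, `findall` gives back each whole match — 3 here.

['rwga', 'lybp', 'pxj']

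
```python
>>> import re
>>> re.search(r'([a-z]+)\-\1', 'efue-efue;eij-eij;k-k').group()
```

'efue-efue'

`\1` has to match the exact text group 1 already captured.
`search` walks the string left to right and returns the first match it finds.
The match spans [0:9] → 'efue-efue'.
Captured: group 1 = 'efue'.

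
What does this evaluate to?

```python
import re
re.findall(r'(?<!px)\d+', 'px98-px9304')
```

['8', '304']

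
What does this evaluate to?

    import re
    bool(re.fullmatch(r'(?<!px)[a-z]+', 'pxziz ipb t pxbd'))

`(?!…)`/`(?<!…)` only lets a position through if the neighbouring text does NOT match; no characters are consumed.
`re.fullmatch` is like wrapping the pattern in `^…$` (in single-line mode).
Here the pattern can't cover the whole string, so the call returns None, and `bool(None)` is False.

False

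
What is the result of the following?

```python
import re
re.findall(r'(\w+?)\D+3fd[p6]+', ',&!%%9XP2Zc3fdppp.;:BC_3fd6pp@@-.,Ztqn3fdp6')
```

['9XP2', 'B', 'Z']

The pattern matches one or more of a word character (lazy) (captured); then one or more of a non-digit; then the literal '3fd', then one or more of one of [p6].
A `+?`/`*?`/`{m,n}?` starts at its minimum and grows only as far as needed for what follows to match.
Matches: at [5:17] match '9XP2Zc3fdppp', group 1 = '9XP2'; at [20:29] match 'BC_3fd6pp', group 1 = 'B'; at [34:43] match 'Ztqn3fdp6', group 1 = 'Z'.
`findall` collects group 1 from each match (3 total).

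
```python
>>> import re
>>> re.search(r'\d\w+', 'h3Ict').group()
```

Pattern: a digit; then one or more of a word character.
The match spans [1:5] → '3Ict'.

'3Ict'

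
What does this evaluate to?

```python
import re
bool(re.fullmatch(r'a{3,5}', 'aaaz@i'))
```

The pattern matches 3 to 5 of a literal 'a'.
`fullmatch` succeeds only if the pattern covers the string from start to end.
Here the pattern can't cover the whole string, so the call returns None, and `bool(None)` is False.

False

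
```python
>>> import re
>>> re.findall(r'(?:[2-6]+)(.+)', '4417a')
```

['17a']

Pattern: one or more of a character in [2-6] (non-capturing group); then one or more of any character (captured).
Matches: at [0:5] match '4417a', group 1 = '17a'.
`findall` collects group 1 from the one match (1 total).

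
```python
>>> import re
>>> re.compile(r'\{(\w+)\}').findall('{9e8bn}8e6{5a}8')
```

['9e8bn', '5a']

One capturing group, so `findall` returns just the captured substring from each match — 2 in all.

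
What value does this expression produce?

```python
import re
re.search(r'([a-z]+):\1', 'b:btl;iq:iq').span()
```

(0, 3)

`\1` has to match the exact text group 1 already captured.
`re.search` tries every starting position until one works.
The match spans [0:3] → 'b:b'.
Captured: group 1 = 'b'.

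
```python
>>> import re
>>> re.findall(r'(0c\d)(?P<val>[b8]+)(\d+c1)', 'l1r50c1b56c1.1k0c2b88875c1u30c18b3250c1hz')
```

[('0c1', 'b', '56c1'), ('0c2', 'b888', '75c1'), ('0c1', '8b', '3250c1')]

Multiple groups make `findall` return tuples — one 3-tuple for each match.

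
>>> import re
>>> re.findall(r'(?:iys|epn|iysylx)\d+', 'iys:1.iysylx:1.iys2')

Walking the string: at [15:19] → 'iys2'.
No capturing groups, so `findall` returns the 1 full match string.

['iys2']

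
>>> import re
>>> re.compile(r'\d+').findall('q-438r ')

The pattern matches one or more of a digit.
Matches: at [2:5] → '438'.
`findall` yields the raw match text (1 of them) because the pattern has no groups.

['438']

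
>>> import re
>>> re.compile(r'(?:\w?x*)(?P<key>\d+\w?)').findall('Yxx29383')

The pattern matches optionally a word character, then zero or more of the literal 'x' (non-capturing group); then one or more of a digit, then optionally a word character (captured as 'key').
`findall` collects group 1 from the one match (1 total).

['29383']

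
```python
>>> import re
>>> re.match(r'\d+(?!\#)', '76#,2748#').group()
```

'7'

Because the assertion is negative and zero-width, positions next to the forbidden text are skipped.
`match` is anchored at position 0; if the pattern doesn't fit there, it returns None.
The match spans [0:1] → '7'.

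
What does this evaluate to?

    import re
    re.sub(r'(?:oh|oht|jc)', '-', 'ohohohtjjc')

'---tj-'

Alternation tries branches left to right and keeps the first one that lets the overall match succeed at that position.
`sub` substitutes '-' at each match site.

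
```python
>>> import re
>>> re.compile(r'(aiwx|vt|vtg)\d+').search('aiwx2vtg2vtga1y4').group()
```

'aiwx2'

`re.search` scans for the first position where the pattern succeeds.
The match spans [0:5] → 'aiwx2'.
Captured: group 1 = 'aiwx'.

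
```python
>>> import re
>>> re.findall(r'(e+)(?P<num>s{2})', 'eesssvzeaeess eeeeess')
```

This matches one or more of a literal 'e' (captured); then exactly 2 of a literal 's' (captured as 'num').
Scanning left to right: at [0:4] match 'eess', groups = ('ee', 'ss'); at [9:13] match 'eess', groups = ('ee', 'ss'); at [14:21] match 'eeeeess', groups = ('eeeee', 'ss').
2 groups means each result is a tuple of 2 captured strings — 3 here.

[('ee', 'ss'), ('ee', 'ss'), ('eeeee', 'ss')]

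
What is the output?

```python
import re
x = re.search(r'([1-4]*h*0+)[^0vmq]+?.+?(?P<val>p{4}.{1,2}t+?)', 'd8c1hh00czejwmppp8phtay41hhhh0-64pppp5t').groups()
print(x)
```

('1hh00', 'pppp5t')

Pattern: zero or more of a character in [1-4], then zero or more of a literal 'h', then one or more of a literal '0' (captured); then one or more of any character except [0vmq] (lazy); then one or more of any character (lazy); then exactly 4 of a literal 'p', then 1 to 2 of any character, then one or more of the literal 't' (lazy) (captured as 'val').
Unlike `match`, `search` isn't anchored — it looks for the pattern anywhere in the string.
The match spans [3:39] → '1hh00czejwmppp8phtay41hhhh0-64pppp5t'.
Captured: group 1 = '1hh00', group 2 = 'pppp5t'.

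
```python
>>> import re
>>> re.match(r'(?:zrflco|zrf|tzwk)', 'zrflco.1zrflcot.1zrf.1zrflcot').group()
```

'zrflco'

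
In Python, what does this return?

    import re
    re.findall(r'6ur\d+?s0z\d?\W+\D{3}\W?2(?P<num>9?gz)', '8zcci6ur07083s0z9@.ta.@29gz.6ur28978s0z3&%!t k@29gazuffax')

The pattern matches the literal '6ur', then one or more of a digit (lazy), then the literal 's0z'; then optionally a digit, then one or more of a non-word character; then exactly 3 of a non-digit, then optionally a non-word character, then a literal '2'; then optionally the literal '9', then the literal 'gz' (captured as 'num').
Walking the string: at [5:27] match '6ur07083s0z9@.ta.@29gz', group 1 = '9gz'.
One capturing group, so `findall` returns just the captured substring from the one match — 1 in all.

['9gz']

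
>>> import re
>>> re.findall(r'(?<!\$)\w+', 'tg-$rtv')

['tg', 'tv']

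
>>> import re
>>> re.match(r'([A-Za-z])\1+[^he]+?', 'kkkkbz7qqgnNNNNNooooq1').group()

'kkkkb'

A backreference is literal: `\1` must see the identical characters the first group matched.
`re.match` won't scan ahead — the pattern has to work from the very first character.
The match spans [0:5] → 'kkkkb'.
Captured: group 1 = 'k'.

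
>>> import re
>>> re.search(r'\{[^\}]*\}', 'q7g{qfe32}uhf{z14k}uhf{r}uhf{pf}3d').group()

'{qfe32}'

The match spans [3:10] → '{qfe32}'.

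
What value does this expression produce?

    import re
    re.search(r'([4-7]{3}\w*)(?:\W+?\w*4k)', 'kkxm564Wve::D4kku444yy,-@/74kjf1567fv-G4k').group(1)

Pattern: exactly 3 of a character in [4-7], then zero or more of a word character (captured); then one or more of a non-word character (lazy), then zero or more of a word character, then the literal '4k' (non-capturing group).
Unlike `match`, `search` isn't anchored — it looks for the pattern anywhere in the string.
The match spans [4:15] → '564Wve::D4k'.
Captured: group 1 = '564Wve'.

'564Wve'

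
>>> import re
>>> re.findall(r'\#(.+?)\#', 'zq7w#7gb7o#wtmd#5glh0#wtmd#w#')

['7gb7o', '5glh0', 'w']

A non-greedy quantifier consumes as few characters as it can — just enough that the remainder of the pattern still matches from where it stops; whatever follows it matches normally.
Matches: at [4:11] match '#7gb7o#', group 1 = '7gb7o'; at [15:22] match '#5glh0#', group 1 = '5glh0'; at [26:29] match '#w#', group 1 = 'w'.
One capturing group, so `findall` returns just the captured substring from each match — 3 in all.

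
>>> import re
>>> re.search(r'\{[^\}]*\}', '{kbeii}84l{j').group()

`search` walks the string left to right and returns the first match it finds.
The match spans [0:7] → '{kbeii}'.

'{kbeii}'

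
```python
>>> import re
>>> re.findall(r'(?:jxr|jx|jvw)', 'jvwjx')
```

Walking the string: at [0:3] → 'jvw'; at [3:5] → 'jx'.
No capturing groups, so `findall` returns the 2 full match strings.

['jvw', 'jx']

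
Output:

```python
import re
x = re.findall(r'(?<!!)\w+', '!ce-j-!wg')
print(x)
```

['e', 'j', 'g']

`(?!…)`/`(?<!…)` only lets a position through if the neighbouring text does NOT match; no characters are consumed.
Walking the string: at [2:3] → 'e'; at [4:5] → 'j'; at [8:9] → 'g'.
`findall` yields the raw match text (3 of them) because the pattern has no groups.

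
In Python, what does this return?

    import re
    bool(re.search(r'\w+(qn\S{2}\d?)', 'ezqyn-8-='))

False

This matches one or more of a word character; then the literal 'qn', then exactly 2 of a non-whitespace character, then optionally a digit (captured).
`re.search` scans for the first position where the pattern succeeds.
Here nothing in the string fits, so the call returns None, and `bool(None)` is False.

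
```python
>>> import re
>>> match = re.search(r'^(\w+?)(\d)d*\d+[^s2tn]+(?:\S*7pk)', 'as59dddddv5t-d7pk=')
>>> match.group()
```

This matches anchored at the start of the string; then one or more of a word character (lazy) (captured); then a digit (captured); then zero or more of the literal 'd', then one or more of a digit; then one or more of any character except [s2tn]; then zero or more of a non-whitespace character, then the literal '7pk' (non-capturing group).
The match spans [0:17] → 'as59dddddv5t-d7pk'.

'as59dddddv5t-d7pk'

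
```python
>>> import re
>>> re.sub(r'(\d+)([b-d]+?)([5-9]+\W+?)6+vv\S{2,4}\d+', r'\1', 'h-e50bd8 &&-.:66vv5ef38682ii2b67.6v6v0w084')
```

'h-e50ii2b67.6v6v0w084'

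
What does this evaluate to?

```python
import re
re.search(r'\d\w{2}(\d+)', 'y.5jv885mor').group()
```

The pattern matches a digit, then exactly 2 of a word character; then one or more of a digit (captured).
The match spans [2:8] → '5jv885'.

'5jv885'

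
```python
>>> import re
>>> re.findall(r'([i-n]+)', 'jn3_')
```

['jn']

This matches one or more of a character in [i-n] (captured).
Scanning left to right: at [0:2] match 'jn', group 1 = 'jn'.
Because there's exactly one group, `findall` drops the full match and keeps group 1 from the one hit.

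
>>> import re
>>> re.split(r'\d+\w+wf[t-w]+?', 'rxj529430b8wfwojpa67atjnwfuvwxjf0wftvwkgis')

Pattern: one or more of a digit, then one or more of a word character; then the literal 'wf', then one or more of a character in [t-w] (lazy).
Matches to split on: at [3:36] → '529430b8wfwojpa67atjnwfuvwxjf0wft'.
`split` removes every match and returns the 2 fragments in between.

['rxj', 'vwkgis']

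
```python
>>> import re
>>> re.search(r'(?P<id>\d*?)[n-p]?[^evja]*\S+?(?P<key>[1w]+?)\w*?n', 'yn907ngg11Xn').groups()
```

This matches zero or more of a digit (lazy) (captured as 'id'); then optionally a character in [n-p], then zero or more of any character except [evja], then one or more of a non-whitespace character (lazy); then one or more of one of [1w] (lazy) (captured as 'key'); then zero or more of a word character (lazy), then a literal 'n'.
`re.search` tries every starting position until one works.
The match spans [0:12] → 'yn907ngg11Xn'.
Captured: group 1 = '', group 2 = '1'.

('', '1')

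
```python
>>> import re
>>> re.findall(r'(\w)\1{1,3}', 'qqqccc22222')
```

`\1` is not a pattern — it's the concrete string captured by group 1, re-applied verbatim.
Because there's exactly one group, `findall` drops the full match and keeps group 1 from each hit.

['q', 'c', '2']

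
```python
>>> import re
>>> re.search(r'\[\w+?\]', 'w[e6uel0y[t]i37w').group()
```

'[t]'

The match spans [9:12] → '[t]'.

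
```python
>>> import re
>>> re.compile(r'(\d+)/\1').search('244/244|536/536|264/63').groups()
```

('244',)

`\1` has to match the exact text group 1 already captured.
`search` walks the string left to right and returns the first match it finds.
The match spans [0:7] → '244/244'.
Captured: group 1 = '244'.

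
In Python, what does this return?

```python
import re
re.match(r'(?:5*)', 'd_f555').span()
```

Pattern: zero or more of a literal '5' (non-capturing group).
`re.match` won't scan ahead — the pattern has to work from the very first character.
The match spans [0:0] → ''.

(0, 0)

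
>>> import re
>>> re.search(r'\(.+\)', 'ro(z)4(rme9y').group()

The match spans [2:5] → '(z)'.

'(z)'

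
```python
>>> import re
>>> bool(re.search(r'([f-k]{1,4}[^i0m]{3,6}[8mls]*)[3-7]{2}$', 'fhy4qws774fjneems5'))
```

False

This matches 1 to 4 of a character in [f-k], then 3 to 6 of any character except [i0m], then zero or more of one of [8mls] (captured); then exactly 2 of a character in [3-7]; then anchored at the end.
`search` walks the string left to right and returns the first match it finds.
Here nothing in the string fits, so the call returns None, and `bool(None)` is False.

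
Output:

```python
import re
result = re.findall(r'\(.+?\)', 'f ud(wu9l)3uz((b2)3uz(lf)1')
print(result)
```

['(wu9l)', '((b2)', '(lf)']

With the lazy modifier that quantifier settles for the fewest repetitions that let the rest of the pattern succeed (the atoms after it are unaffected and can still be greedy).
Since nothing is captured, `findall` lists the 3 matched substrings directly.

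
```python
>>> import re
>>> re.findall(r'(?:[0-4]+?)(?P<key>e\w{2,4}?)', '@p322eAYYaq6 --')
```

['eAY']

The pattern matches one or more of a character in [0-4] (lazy) (non-capturing group); then a literal 'e', then 2 to 4 of a word character (lazy) (captured as 'key').
The `?` after the quantifier makes it lazy — it takes as little as possible before letting the rest of the pattern try.
Scanning left to right: at [2:8] match '322eAY', group 1 = 'eAY'.
`findall` collects group 1 from the one match (1 total).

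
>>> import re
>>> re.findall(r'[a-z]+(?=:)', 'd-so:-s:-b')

['so', 's']

The lookaround is zero-width — it requires the adjacent text to match without consuming it, so the asserted text isn't part of the match.
Walking the string: at [2:4] → 'so'; at [6:7] → 's'.
With no groups in the pattern, `findall` gives back each whole match — 2 here.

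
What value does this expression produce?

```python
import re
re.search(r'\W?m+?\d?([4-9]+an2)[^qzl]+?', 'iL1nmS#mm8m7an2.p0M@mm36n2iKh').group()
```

'm7an2.'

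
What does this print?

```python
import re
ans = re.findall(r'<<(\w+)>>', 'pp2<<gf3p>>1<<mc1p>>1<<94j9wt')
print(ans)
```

Walking the string: at [3:11] match '<<gf3p>>', group 1 = 'gf3p'; at [12:20] match '<<mc1p>>', group 1 = 'mc1p'.
Because there's exactly one group, `findall` drops the full match and keeps group 1 from each hit.

['gf3p', 'mc1p']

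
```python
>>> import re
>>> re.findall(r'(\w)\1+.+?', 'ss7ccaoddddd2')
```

`\1` has to match the exact text group 1 already captured.
`findall` collects group 1 from each match (3 total).

['s', 'c', 'd']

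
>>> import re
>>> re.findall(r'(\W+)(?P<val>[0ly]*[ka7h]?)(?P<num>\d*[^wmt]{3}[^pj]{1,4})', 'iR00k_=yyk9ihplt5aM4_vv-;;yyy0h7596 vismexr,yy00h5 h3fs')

[('=', 'yyk', '9ihplt5a'), ('-;;', 'yyy0h', '7596 vismex'), (',', 'yy00h', '5 h3fs')]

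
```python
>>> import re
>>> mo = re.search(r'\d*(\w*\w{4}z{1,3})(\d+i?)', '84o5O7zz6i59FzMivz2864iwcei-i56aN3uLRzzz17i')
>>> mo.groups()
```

('o5O7zz6i59FzMivz', '2864i')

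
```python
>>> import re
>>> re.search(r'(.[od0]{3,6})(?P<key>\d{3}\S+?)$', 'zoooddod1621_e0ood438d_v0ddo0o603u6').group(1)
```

'oooddod'

The match spans [1:35] → 'oooddod1621_e0ood438d_v0ddo0o603u6'.
Captured: group 1 = 'oooddod', group 2 = '1621_e0ood438d_v0ddo0o603u6'.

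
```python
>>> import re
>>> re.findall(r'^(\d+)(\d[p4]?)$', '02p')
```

Pattern: anchored at the start of the string; then one or more of a digit (captured); then a digit, then optionally one of [p4] (captured); then anchored at the end.
Walking the string: at [0:3] match '02p', groups = ('0', '2p').
2 groups means the one result is a tuple of 2 captured strings — 1 here.

[('0', '2p')]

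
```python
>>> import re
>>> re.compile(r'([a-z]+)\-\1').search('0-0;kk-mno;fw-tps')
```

After group 1 captures some text, `\1` only succeeds where that same text appears again.
Unlike `match`, `search` isn't anchored — it looks for the pattern anywhere in the string.
Here nothing in the string fits, so the call returns None.

None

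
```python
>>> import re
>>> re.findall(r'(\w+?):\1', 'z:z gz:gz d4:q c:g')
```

['z', 'gz']

A backreference is literal: `\1` must see the identical characters the first group matched.
Scanning left to right: at [0:3] match 'z:z', group 1 = 'z'; at [4:9] match 'gz:gz', group 1 = 'gz'.
Because there's exactly one group, `findall` drops the full match and keeps group 1 from each hit.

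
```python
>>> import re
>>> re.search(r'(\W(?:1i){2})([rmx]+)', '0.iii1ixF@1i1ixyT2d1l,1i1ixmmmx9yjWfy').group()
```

'@1i1ix'

The match spans [9:15] → '@1i1ix'.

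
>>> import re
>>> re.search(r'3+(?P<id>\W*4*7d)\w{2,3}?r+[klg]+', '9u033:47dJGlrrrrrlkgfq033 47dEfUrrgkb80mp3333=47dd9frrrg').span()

(3, 20)

The match spans [3:20] → '33:47dJGlrrrrrlkg'.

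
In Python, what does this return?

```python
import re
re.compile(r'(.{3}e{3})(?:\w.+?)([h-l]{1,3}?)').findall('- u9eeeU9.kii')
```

This matches exactly 3 of any character, then exactly 3 of the literal 'e' (captured); then a word character, then one or more of any character (lazy) (non-capturing group); then 1 to 3 of a character in [h-l] (lazy) (captured).
Lazy quantifiers expand one character at a time until the remainder of the pattern can match.
Scanning left to right: at [1:11] match ' u9eeeU9.k', groups = (' u9eee', 'k').
`findall` packs the 2 group values into a tuple for every match.

[(' u9eee', 'k')]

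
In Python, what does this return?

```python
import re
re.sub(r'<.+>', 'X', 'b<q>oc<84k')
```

'bXoc<84k'

Every occurrence is swapped for 'X'.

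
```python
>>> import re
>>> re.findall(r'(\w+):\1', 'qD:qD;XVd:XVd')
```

['qD', 'XVd']

A backreference is literal: `\1` must see the identical characters the first group matched.
Scanning left to right: at [0:5] match 'qD:qD', group 1 = 'qD'; at [6:13] match 'XVd:XVd', group 1 = 'XVd'.
With a single group, `findall` returns only what that group captured — 2 items.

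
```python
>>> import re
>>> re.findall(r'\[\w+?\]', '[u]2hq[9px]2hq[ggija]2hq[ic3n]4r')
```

['[u]', '[9px]', '[ggija]', '[ic3n]']

Since nothing is captured, `findall` lists the 4 matched substrings directly.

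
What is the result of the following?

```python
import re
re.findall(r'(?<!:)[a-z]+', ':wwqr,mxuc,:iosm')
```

['wqr', 'mxuc', 'osm']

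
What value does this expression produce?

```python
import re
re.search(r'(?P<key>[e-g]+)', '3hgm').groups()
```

('g',)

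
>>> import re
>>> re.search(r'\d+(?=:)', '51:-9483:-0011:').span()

Lookahead/lookbehind check context without consuming it, so the matched span excludes the asserted characters.
`re.search` scans for the first position where the pattern succeeds.
The match spans [0:2] → '51'.

(0, 2)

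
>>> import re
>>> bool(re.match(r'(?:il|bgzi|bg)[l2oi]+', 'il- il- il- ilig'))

False

`match` is anchored at position 0; if the pattern doesn't fit there, it returns None.
Here position 0 doesn't satisfy it, so the call returns None, and `bool(None)` is False.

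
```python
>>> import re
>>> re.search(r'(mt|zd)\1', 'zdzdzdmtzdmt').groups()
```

The match spans [0:4] → 'zdzd'.
Captured: group 1 = 'zd'.

('zd',)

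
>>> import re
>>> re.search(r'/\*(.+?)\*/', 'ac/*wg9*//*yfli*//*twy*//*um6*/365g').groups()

The match spans [2:9] → '/*wg9*/'.
Captured: group 1 = 'wg9'.

('wg9',)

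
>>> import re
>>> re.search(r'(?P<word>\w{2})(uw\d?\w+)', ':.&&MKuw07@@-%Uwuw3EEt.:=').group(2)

'uw07'

This matches exactly 2 of a word character (captured as 'word'); then the literal 'uw', then optionally a digit, then one or more of a word character (captured).
`search` walks the string left to right and returns the first match it finds.
The match spans [4:10] → 'MKuw07'.
Captured: group 1 = 'MK', group 2 = 'uw07'.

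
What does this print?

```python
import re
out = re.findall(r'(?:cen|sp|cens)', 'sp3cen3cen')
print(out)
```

['sp', 'cen', 'cen']

Since nothing is captured, `findall` lists the 3 matched substrings directly.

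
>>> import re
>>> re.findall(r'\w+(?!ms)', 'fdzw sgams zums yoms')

['fdzw', 'sgams', 'zums', 'yoms']

Because the assertion is negative and zero-width, positions next to the forbidden text are skipped.
`findall` yields the raw match text (4 of them) because the pattern has no groups.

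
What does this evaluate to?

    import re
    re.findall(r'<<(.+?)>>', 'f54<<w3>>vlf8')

['w3']

With a single group, `findall` returns only what that group captured — 1 item.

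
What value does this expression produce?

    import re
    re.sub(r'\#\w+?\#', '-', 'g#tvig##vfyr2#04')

Matches: at [1:7] → '#tvig#'; at [7:14] → '#vfyr2#'.
`sub` substitutes '-' at each match site.

'g--04'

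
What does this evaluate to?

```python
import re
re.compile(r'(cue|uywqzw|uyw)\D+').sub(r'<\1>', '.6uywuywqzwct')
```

'.6<uyw>'

The replacement refers to a captured group, so each match is rewritten using its own captured text.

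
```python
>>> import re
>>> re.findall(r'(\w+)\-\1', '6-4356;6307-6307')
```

The backreference `\1` re-matches whatever the first group consumed, character for character.
Scanning left to right: at [7:16] match '6307-6307', group 1 = '6307'.
One capturing group, so `findall` returns just the captured substring from the one match — 1 in all.

['6307']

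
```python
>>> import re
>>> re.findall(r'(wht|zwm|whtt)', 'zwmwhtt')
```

['zwm', 'wht']

The regex engine tests alternatives in the order written; an earlier branch that matches wins even if a later one would match more.
`findall` collects group 1 from each match (2 total).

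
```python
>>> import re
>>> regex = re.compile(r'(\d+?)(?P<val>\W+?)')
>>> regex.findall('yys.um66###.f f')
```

[('66', '#')]

Pattern: one or more of a digit (lazy) (captured); then one or more of a non-word character (lazy) (captured as 'val').
Lazy quantifiers expand one character at a time until the remainder of the pattern can match.
Scanning left to right: at [6:9] match '66#', groups = ('66', '#').
2 groups means the one result is a tuple of 2 captured strings — 1 here.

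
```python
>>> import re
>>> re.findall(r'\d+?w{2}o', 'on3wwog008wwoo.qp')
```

Since nothing is captured, `findall` lists the 2 matched substrings directly.

['3wwo', '008wwo']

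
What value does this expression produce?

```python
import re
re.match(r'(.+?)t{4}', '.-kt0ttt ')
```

The pattern matches one or more of any character (lazy) (captured); then exactly 4 of a literal 't'.
`re.match` only tries the pattern at the start of the string.
Here position 0 doesn't satisfy it, so the call returns None.

None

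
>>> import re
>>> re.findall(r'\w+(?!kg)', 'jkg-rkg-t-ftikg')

['jkg', 'rkg', 't', 'ftikg']

A negative assertion filters positions out without eating any characters.
With no groups in the pattern, `findall` gives back each whole match — 4 here.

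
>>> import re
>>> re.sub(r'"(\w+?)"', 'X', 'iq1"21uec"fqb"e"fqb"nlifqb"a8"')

'iq1XfqbXfqbXa8"'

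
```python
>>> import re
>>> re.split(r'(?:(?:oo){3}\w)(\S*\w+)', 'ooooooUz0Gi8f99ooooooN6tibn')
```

Pattern: the literal 'oo' repeated 3 times, then a word character (non-capturing group); then zero or more of a non-whitespace character, then one or more of a word character (captured).
Because the pattern has a capturing group, `split` also inserts each captured text between the pieces.

['', 'z0Gi8f99ooooooN6tibn', '']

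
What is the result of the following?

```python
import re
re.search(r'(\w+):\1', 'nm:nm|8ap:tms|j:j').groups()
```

`\1` has to match the exact text group 1 already captured.
`re.search` scans for the first position where the pattern succeeds.
The match spans [0:5] → 'nm:nm'.
Captured: group 1 = 'nm'.

('nm',)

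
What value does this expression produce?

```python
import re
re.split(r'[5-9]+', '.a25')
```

['.a2', '']

`split` removes every match and returns the 2 fragments in between.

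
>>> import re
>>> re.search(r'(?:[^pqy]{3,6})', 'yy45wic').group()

'45wic'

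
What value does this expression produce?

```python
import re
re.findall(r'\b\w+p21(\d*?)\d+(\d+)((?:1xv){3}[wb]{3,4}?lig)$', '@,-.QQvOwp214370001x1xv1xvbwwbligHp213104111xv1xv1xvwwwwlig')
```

The `?` after the quantifier makes it lazy — it takes as little as possible before letting the rest of the pattern try.
With 3 capturing groups, `findall` returns a 3-tuple per match.

[('', '1', '1xv1xv1xvwwwwlig')]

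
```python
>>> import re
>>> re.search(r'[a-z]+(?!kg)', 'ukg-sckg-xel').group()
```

'ukg'

`(?!…)`/`(?<!…)` only lets a position through if the neighbouring text does NOT match; no characters are consumed.
The match spans [0:3] → 'ukg'.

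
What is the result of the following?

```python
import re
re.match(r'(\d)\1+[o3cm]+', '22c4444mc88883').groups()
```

('2',)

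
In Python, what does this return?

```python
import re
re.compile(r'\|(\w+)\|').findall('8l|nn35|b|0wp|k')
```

['nn35', '0wp']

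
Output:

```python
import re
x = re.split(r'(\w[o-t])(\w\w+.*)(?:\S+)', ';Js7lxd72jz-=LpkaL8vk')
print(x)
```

This matches a word character, then a character in [o-t] (captured); then a word character, then one or more of a word character, then zero or more of any character (captured); then one or more of a non-whitespace character (non-capturing group).
The group in the pattern means `split` returns the separators' captures alongside the pieces.

[';', 'Js', '7lxd72jz-=LpkaL8v', '']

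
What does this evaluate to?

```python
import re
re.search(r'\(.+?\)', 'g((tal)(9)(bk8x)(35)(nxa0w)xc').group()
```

'((tal)'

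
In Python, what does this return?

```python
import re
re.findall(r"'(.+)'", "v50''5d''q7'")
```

With a single group, `findall` returns only what that group captured — 1 item.

["'5d''q7"]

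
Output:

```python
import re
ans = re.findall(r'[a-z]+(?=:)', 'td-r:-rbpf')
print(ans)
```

Because the assertion is zero-width, the text it checks is not consumed and won't appear in the result.
Scanning left to right: at [3:4] → 'r'.
No capturing groups, so `findall` returns the 1 full match string.

['r']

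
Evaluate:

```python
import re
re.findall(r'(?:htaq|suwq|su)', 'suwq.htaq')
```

`|` is ordered: at each position the engine commits to the first alternative that works.
`findall` yields the raw match text (2 of them) because the pattern has no groups.

['suwq', 'htaq']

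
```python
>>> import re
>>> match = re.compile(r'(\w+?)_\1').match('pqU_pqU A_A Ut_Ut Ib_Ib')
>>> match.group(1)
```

The match spans [0:7] → 'pqU_pqU'.
Captured: group 1 = 'pqU'.

'pqU'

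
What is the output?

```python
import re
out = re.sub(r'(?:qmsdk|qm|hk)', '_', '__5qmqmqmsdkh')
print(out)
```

The regex engine tests alternatives in the order written; an earlier branch that matches wins even if a later one would match more.
Every occurrence is swapped for '_'.

__5___h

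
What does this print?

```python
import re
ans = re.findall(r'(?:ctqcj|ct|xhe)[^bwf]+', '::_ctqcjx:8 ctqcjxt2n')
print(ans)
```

['ctqcjx:8 ctqcjxt2n']

`findall` yields the raw match text (1 of them) because the pattern has no groups.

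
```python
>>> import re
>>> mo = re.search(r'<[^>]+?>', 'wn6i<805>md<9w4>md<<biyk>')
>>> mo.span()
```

(4, 9)

The match spans [4:9] → '<805>'.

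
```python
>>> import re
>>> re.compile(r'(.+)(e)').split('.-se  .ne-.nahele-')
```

['', '.-se  .ne-.nahel', 'e', '-']

Pattern: one or more of any character (captured); then a literal 'e' (captured).
Matches to split on: at [0:17] → '.-se  .ne-.nahele'.
With a capturing group present, the delimiter's captured portion is kept in the result list.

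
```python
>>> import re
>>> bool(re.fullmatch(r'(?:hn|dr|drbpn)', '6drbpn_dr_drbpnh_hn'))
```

False

For `fullmatch`, every character of the input must be accounted for by the pattern.
Here the string isn't matched end-to-end, so the call returns None, and `bool(None)` is False.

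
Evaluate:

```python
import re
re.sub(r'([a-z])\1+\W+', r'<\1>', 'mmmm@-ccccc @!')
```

'<m><c>'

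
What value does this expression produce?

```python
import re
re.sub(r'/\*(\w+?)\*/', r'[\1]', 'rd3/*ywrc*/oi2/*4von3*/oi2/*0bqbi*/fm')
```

Matches: at [3:11] → '/*ywrc*/'; at [14:23] → '/*4von3*/'; at [26:35] → '/*0bqbi*/'.
Each match is replaced using the text its own group 1 captured.

'rd3[ywrc]oi2[4von3]oi2[0bqbi]fm'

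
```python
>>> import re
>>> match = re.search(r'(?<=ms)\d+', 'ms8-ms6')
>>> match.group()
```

The `(?=…)`/`(?<=…)` assertion just peeks at neighbouring text; it doesn't advance the match position.
`re.search` tries every starting position until one works.
The match spans [2:3] → '8'.

'8'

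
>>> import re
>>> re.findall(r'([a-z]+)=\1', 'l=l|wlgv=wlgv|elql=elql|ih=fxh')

['l', 'wlgv', 'elql']

After group 1 captures some text, `\1` only succeeds where that same text appears again.
Matches: at [0:3] match 'l=l', group 1 = 'l'; at [4:13] match 'wlgv=wlgv', group 1 = 'wlgv'; at [14:23] match 'elql=elql', group 1 = 'elql'.
Because there's exactly one group, `findall` drops the full match and keeps group 1 from each hit.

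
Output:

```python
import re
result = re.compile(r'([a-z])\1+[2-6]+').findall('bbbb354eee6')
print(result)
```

['b', 'e']

A backreference is literal: `\1` must see the identical characters the first group matched.
Matches: at [0:7] match 'bbbb354', group 1 = 'b'; at [7:11] match 'eee6', group 1 = 'e'.
Because there's exactly one group, `findall` drops the full match and keeps group 1 from each hit.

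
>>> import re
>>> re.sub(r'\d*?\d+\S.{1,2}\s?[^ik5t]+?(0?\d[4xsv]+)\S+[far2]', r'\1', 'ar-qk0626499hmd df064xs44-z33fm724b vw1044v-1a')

'ar-qk064xs44044v'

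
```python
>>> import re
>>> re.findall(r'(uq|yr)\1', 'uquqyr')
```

['uq']

After group 1 captures some text, `\1` only succeeds where that same text appears again.
`findall` collects group 1 from the one match (1 total).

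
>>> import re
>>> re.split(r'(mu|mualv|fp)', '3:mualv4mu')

Alternation tries branches left to right and keeps the first one that lets the overall match succeed at that position.
The group in the pattern means `split` returns the separators' captures alongside the pieces.

['3:', 'mu', 'alv4', 'mu', '']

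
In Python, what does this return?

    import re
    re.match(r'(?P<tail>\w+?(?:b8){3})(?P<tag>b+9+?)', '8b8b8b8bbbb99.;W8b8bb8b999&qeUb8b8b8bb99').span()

The pattern matches one or more of a word character (lazy), then the literal 'b8' repeated 3 times (captured as 'tail'); then one or more of a literal 'b', then one or more of a literal '9' (lazy) (captured as 'tag').
The `?` after the quantifier makes it lazy — it takes as little as possible before letting the rest of the pattern try.
`match` is anchored at position 0; if the pattern doesn't fit there, it returns None.
The match spans [0:12] → '8b8b8b8bbbb9'.
Captured: group 1 = '8b8b8b8', group 2 = 'bbbb9'.

(0, 12)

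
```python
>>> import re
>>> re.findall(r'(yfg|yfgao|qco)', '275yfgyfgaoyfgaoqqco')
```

Branches in `(...|...)` are attempted left-to-right; the first branch that allows the whole pattern to succeed is taken.
Matches: at [3:6] match 'yfg', group 1 = 'yfg'; at [6:9] match 'yfg', group 1 = 'yfg'; at [11:14] match 'yfg', group 1 = 'yfg'; at [17:20] match 'qco', group 1 = 'qco'.
`findall` collects group 1 from each match (4 total).

['yfg', 'yfg', 'yfg', 'qco']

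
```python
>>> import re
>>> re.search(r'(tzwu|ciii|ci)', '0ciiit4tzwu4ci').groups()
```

('ciii',)

The match spans [1:5] → 'ciii'.
Captured: group 1 = 'ciii'.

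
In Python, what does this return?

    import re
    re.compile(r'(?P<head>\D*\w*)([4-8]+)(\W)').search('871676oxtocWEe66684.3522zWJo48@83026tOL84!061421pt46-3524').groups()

The match spans [0:20] → '871676oxtocWEe66684.'.
Captured: group 1 = '871676oxtocWEe6668', group 2 = '4', group 3 = '.'.

('871676oxtocWEe6668', '4', '.')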